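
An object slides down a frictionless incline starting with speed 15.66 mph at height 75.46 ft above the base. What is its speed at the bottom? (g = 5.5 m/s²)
½mv₀² + mgh = ½mv² → v = √(v₀² + 2gh) = √(7.001² + 2×5.5×23) = 17.38 m/s = 38.87 mph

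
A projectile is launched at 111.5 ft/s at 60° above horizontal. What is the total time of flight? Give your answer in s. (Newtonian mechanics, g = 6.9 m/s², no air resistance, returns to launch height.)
T = 2v₀sin(θ)/g (with unit conversion) = 8.531 s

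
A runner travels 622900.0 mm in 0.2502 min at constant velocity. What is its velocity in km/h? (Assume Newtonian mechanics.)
v = d/t (with unit conversion) = 149.4 km/h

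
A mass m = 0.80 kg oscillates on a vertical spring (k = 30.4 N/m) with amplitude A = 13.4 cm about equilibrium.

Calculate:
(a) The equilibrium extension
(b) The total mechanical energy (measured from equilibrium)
x_eq = mg/k = 0.8×9.81/30.4 = 0.2582 m = 25.82 cm
E = ½kA² = ½×30.4×(0.134)² = 0.2729 J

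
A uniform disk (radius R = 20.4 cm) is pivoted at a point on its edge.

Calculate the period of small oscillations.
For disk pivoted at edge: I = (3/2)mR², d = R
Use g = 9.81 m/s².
I/m = (3/2)R² = 0.06242 m²; d = R = 0.204 m
T = 2π√((3/2)R²/(gR)) = 2π√(3R/(2g)) = 1.11 s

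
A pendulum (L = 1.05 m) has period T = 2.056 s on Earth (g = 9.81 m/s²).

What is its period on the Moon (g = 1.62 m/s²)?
T = 2π√(L/g), so T_moon/T_earth = √(g_earth/g_moon)
T_moon = 2π√(1.05/1.62) = 5.058 s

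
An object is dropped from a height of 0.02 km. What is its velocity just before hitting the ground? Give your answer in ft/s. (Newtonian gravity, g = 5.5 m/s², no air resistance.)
v = √(2gh) (with unit conversion) = 48.66 ft/s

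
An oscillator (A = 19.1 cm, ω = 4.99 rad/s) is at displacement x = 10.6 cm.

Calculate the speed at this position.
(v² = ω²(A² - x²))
v = ω√(A² − x²) = 4.99×√(0.191² − 0.106²) = 0.7928 m/s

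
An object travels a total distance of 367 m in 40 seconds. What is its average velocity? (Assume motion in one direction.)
v_avg = Δd / Δt = 367 / 40 = 9.18 m/s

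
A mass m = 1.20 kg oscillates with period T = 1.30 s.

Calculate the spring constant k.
T = 2π√(m/k) → k = m(2π/T)² = 1.2×(2π/1.3)² = 28.03 N/m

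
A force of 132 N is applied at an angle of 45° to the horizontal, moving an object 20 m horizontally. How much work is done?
W = Fd cosθ = 132×20×cos(45°) = 1866.8 J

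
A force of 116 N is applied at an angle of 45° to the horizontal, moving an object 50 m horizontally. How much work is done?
W = Fd cosθ = 116×50×cos(45°) = 4101.2 J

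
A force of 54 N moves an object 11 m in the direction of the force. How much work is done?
W = Fd = 54×11 = 594.0 J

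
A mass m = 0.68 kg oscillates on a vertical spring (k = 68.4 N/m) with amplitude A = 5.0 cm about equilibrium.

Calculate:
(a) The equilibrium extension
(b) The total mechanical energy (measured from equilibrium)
x_eq = mg/k = 0.68×9.81/68.4 = 0.09753 m = 9.753 cm
E = ½kA² = ½×68.4×(0.05)² = 0.0855 J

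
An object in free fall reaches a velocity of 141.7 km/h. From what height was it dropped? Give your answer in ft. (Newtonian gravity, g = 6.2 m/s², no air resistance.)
h = v²/(2g) (with unit conversion) = 409.9 ft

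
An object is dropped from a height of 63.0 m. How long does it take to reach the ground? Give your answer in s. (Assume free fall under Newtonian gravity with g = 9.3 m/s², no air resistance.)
t = √(2h/g) = 3.681 s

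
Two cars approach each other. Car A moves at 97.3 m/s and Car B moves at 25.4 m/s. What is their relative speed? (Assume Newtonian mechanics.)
v_rel = v_A + v_B = 97.3 + 25.4 = 122.7 m/s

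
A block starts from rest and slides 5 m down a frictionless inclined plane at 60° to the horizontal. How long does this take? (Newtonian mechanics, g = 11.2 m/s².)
a = g sin(θ) = 11.2 × sin(60°) = 9.7 m/s²
t = √(2d/a) = √(2 × 5 / 9.7) = 1.02 s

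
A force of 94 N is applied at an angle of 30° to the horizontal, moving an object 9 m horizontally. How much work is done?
W = Fd cosθ = 94×9×cos(30°) = 732.66 J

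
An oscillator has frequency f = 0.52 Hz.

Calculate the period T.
T = 1/f = 1/0.52 = 1.923 s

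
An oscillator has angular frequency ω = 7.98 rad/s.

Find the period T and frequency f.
T = 2π/ω = 2π/7.98 = 0.7874 s; f = ω/2π = 1.27 Hz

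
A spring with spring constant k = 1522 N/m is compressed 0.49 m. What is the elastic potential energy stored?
PE = ½kx² = ½×1522×0.49² = 182.7 J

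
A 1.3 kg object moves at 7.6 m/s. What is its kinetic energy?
KE = ½mv² = ½×1.3×7.6² = 37.544 J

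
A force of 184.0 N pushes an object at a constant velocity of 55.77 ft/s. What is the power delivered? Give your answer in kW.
P = Fv = 184 N × 17 m/s = 3128 W = 3.128 kW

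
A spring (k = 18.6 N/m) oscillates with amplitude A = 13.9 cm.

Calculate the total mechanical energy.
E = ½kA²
E = ½kA² = ½×18.6×(0.139)² = 0.1797 J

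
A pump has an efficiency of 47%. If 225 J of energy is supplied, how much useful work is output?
W_out = η × W_in = 0.47 × 225 = 105.75 J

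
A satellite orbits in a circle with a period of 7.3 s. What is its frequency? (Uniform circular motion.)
f = 1/T = 1/7.3 = 0.137 Hz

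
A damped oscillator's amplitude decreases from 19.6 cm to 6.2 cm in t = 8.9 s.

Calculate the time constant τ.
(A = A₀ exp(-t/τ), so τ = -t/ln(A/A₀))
A/A₀ = 6.2/19.6 = 0.3163; ln(A/A₀) = -1.151
τ = −t/ln(A/A₀) = −8.9/-1.151 = 7.733 s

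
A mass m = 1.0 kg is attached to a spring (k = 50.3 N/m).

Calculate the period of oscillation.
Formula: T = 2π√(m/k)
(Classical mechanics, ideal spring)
T = 2π√(m/k) = 2π√(1.0/50.3) = 0.8859 s; f = 1/T = 1.129 Hz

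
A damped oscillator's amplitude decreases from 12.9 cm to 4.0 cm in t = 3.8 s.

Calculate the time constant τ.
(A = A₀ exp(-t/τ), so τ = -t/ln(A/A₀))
A/A₀ = 4.0/12.9 = 0.3101; ln(A/A₀) = -1.171
τ = −t/ln(A/A₀) = −3.8/-1.171 = 3.245 s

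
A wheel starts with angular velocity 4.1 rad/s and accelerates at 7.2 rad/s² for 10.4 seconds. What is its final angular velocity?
ω = ω₀ + αt = 4.1 + 7.2 × 10.4 = 78.98 rad/s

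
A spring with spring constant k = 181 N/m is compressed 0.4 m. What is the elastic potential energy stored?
PE = ½kx² = ½×181×0.4² = 14.48 J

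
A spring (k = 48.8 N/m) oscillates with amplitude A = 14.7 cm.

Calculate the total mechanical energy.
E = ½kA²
E = ½kA² = ½×48.8×(0.147)² = 0.5273 J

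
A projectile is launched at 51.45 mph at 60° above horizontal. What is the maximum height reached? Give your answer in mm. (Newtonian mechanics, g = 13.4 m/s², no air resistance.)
H = v₀²sin²(θ)/(2g) (with unit conversion) = 14800.0 mm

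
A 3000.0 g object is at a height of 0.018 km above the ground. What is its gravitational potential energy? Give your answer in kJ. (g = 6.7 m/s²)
PE = mgh = 3 kg × 6.7 m/s² × 18 m = 361.8 J = 0.3618 kJ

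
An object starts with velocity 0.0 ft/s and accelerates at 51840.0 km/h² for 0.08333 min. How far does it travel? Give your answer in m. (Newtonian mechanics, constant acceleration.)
d = v₀t + ½at² (with unit conversion) = 50.0 m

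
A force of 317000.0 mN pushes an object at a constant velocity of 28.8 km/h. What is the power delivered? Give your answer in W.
P = Fv = 317 N × 8 m/s = 2536 W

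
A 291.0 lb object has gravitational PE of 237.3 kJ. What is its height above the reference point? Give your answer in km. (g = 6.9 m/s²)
PE = mgh → h = PE/(mg) = 2.373e+05 J / (132 kg × 6.9 m/s²) = 260.5 m = 0.2605 km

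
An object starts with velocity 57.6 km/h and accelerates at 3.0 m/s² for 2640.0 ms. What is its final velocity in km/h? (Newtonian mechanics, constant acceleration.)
v = v₀ + at (with unit conversion) = 86.11 km/h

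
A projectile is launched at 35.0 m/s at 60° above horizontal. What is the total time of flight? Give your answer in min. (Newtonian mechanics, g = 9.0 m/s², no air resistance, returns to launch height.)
T = 2v₀sin(θ)/g (with unit conversion) = 0.1123 min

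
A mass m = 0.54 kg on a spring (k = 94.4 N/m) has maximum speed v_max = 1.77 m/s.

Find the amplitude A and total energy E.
½mv²_max = ½kA² → A = v_max√(m/k) = 1.77×√(0.54/94.4) = 0.1339 m = 13.39 cm
E = ½mv²_max = ½×0.54×1.77² = 0.8459 J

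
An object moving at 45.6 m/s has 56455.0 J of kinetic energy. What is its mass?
KE = ½mv² → m = 2KE/v² = 2×56455.0/45.6² = 54.3 kg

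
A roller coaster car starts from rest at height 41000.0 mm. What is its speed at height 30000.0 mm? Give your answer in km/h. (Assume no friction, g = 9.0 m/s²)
mgh₁ = ½mv₂² + mgh₂ → v₂ = √(2g(h₁−h₂)) = √(2×9.0×(41−30)) = 14.07 m/s = 50.66 km/h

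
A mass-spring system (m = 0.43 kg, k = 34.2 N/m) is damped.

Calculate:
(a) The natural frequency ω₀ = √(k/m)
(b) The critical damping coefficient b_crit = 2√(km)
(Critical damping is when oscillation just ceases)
ω₀ = √(k/m) = √(34.2/0.43) = 8.918 rad/s
b_crit = 2√(km) = 2√(34.2×0.43) = 7.67 kg/s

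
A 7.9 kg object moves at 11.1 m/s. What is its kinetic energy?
KE = ½mv² = ½×7.9×11.1² = 486.6795 J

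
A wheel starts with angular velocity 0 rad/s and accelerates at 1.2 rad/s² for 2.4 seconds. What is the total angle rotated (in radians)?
θ = ω₀t + ½αt² = 0×2.4 + ½×1.2×2.4² = 3.46 rad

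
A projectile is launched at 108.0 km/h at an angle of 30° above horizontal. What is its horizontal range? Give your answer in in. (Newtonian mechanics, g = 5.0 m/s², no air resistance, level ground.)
R = v₀² sin(2θ) / g (with unit conversion) = 6137.0 in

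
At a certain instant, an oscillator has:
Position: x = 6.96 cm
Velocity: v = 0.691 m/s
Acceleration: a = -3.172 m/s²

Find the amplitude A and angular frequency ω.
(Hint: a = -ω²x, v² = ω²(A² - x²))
a = −ω²x → ω = √(|a|/x) = √(3.172/0.0696) = 6.751 rad/s
v² = ω²(A² − x²) → A = √(x² + v²/ω²) = √(0.0696² + 0.691²/6.751²) = 0.1238 m = 12.38 cm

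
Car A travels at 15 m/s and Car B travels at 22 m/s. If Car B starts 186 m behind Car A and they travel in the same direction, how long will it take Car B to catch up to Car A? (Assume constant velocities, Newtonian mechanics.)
Relative speed: v_rel = 22 - 15 = 7 m/s
Time to catch: t = d₀/v_rel = 186/7 = 26.57 s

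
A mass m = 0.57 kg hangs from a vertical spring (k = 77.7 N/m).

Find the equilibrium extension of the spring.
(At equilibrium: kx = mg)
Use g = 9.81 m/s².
x_eq = mg/k = 0.57×9.81/77.7 = 0.07197 m = 7.197 cm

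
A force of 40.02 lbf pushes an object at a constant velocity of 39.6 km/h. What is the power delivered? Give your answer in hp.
P = Fv = 178 N × 11 m/s = 1958 W = 2.626 hp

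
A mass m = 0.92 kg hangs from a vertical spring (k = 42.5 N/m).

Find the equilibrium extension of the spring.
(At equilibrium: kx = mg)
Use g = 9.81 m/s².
x_eq = mg/k = 0.92×9.81/42.5 = 0.2124 m = 21.24 cm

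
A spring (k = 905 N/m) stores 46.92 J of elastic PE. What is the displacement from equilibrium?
PE = ½kx² → x = √(2PE/k) = √(2×46.92/905) = 0.322 m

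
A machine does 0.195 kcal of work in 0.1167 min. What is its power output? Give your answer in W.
P = W/t = 815.9 J / 7.002 s = 116.5 W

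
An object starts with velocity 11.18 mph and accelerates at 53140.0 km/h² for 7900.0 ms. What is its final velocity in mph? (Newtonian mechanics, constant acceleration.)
v = v₀ + at (with unit conversion) = 83.64 mph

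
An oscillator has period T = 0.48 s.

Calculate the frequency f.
f = 1/T = 1/0.48 = 2.083 Hz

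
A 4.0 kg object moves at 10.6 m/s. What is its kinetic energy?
KE = ½mv² = ½×4.0×10.6² = 224.72 J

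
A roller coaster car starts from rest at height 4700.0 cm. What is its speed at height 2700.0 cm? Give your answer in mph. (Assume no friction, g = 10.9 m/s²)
mgh₁ = ½mv₂² + mgh₂ → v₂ = √(2g(h₁−h₂)) = √(2×10.9×(47−27)) = 20.88 m/s = 46.71 mph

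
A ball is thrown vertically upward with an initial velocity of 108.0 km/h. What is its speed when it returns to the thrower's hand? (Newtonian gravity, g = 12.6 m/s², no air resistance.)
By conservation of energy, the ball returns at the same speed = 108.0 km/h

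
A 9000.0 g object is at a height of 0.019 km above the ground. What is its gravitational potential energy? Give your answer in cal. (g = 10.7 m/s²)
PE = mgh = 9 kg × 10.7 m/s² × 19 m = 1830 J = 437.3 cal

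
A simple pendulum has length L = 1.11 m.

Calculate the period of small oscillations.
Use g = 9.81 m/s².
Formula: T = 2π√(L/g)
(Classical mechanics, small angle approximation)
T = 2π√(L/g) = 2π√(1.11/9.81) = 2.114 s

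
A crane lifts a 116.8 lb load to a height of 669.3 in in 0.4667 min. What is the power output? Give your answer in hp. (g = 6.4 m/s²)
W = mgh = 52.98×6.4×17 = 5764 J
P = W/t = 5764/28 = 205.9 W = 0.2761 hp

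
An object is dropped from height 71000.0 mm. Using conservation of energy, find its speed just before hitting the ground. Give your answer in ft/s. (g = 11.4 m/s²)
mgh = ½mv² → v = √(2gh) = √(2×11.4×71) = 40.23 m/s = 132.0 ft/s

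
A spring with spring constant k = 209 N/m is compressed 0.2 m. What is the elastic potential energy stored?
PE = ½kx² = ½×209×0.2² = 4.18 J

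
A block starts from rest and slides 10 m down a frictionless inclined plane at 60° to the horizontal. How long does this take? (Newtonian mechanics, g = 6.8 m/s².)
a = g sin(θ) = 6.8 × sin(60°) = 5.89 m/s²
t = √(2d/a) = √(2 × 10 / 5.89) = 1.84 s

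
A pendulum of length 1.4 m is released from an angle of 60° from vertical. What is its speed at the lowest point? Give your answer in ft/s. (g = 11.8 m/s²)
h = L(1 − cosθ) = 1.4×(1 − cos60°) = 0.7 m
v = √(2gh) = √(2×11.8×0.7) = 4.064 m/s = 13.33 ft/s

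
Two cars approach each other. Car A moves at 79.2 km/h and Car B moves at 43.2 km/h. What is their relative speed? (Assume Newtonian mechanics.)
v_rel = v_A + v_B = 79.2 + 43.2 = 122.4 km/h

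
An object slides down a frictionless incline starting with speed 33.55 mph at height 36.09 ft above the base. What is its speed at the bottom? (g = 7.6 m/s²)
½mv₀² + mgh = ½mv² → v = √(v₀² + 2gh) = √(15² + 2×7.6×11) = 19.8 m/s = 44.3 mph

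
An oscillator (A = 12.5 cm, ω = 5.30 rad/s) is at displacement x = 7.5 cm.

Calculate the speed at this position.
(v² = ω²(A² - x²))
v = ω√(A² − x²) = 5.3×√(0.125² − 0.075²) = 0.53 m/s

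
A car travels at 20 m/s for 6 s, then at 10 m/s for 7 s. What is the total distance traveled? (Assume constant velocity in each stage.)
d₁ = v₁t₁ = 20 × 6 = 120 m
d₂ = v₂t₂ = 10 × 7 = 70 m
d_total = 120 + 70 = 190 m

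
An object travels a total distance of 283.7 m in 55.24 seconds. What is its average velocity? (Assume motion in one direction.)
v_avg = Δd / Δt = 283.7 / 55.24 = 5.14 m/s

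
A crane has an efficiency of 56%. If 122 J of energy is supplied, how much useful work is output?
W_out = η × W_in = 0.56 × 122 = 68.32 J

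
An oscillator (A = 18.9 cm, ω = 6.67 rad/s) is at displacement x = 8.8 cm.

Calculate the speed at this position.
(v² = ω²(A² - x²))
v = ω√(A² − x²) = 6.67×√(0.189² − 0.088²) = 1.116 m/s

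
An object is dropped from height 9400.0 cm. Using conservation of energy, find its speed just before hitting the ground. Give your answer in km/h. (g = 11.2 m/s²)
mgh = ½mv² → v = √(2gh) = √(2×11.2×94) = 45.89 m/s = 165.2 km/h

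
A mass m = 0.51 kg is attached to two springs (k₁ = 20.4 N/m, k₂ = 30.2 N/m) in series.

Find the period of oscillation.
k_eq = k₁k₂/(k₁+k₂) = 12.18 N/m
T = 2π√(m/k_eq) = 2π√(0.51/12.18) = 1.286 s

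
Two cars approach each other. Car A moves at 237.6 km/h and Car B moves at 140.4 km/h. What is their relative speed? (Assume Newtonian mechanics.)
v_rel = v_A + v_B = 237.6 + 140.4 = 378.0 km/h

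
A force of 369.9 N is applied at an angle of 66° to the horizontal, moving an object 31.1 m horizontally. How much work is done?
W = Fd cosθ = 369.9×31.1×cos(66°) = 4679.1 J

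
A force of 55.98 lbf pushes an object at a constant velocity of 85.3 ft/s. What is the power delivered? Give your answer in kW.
P = Fv = 249 N × 26 m/s = 6474 W = 6.474 kW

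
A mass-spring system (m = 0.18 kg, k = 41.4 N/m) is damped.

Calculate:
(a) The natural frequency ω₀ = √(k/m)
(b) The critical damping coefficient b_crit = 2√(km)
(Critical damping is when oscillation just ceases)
ω₀ = √(k/m) = √(41.4/0.18) = 15.17 rad/s
b_crit = 2√(km) = 2√(41.4×0.18) = 5.46 kg/s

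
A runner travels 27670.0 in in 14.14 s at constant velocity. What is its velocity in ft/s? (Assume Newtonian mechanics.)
v = d/t (with unit conversion) = 163.1 ft/s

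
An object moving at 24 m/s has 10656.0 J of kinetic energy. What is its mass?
KE = ½mv² → m = 2KE/v² = 2×10656.0/24² = 37.0 kg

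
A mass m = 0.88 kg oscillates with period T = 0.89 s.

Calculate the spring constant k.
T = 2π√(m/k) → k = m(2π/T)² = 0.88×(2π/0.89)² = 43.86 N/m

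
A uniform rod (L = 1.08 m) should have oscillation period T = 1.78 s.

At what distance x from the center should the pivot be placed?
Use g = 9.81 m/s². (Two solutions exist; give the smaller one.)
T = 2π√((L²/12 + x²)/(gx)). Let c = T²g/(4π²) = 0.7873.
x² − cx + L²/12 = 0 → x = (c − √(c² − L²/3))/2 = 0.1533 m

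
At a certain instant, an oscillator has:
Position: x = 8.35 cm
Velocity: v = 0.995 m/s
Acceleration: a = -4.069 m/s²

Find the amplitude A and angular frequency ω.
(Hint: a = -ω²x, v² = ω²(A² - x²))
a = −ω²x → ω = √(|a|/x) = √(4.069/0.0835) = 6.981 rad/s
v² = ω²(A² − x²) → A = √(x² + v²/ω²) = √(0.0835² + 0.995²/6.981²) = 0.1652 m = 16.52 cm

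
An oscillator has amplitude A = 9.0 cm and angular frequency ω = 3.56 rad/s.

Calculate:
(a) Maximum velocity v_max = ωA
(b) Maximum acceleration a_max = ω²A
v_max = ωA = 3.56×0.09 = 0.3204 m/s
a_max = ω²A = 3.56²×0.09 = 1.141 m/s²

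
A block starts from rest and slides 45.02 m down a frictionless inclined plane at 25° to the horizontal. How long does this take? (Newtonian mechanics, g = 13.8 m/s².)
a = g sin(θ) = 13.8 × sin(25°) = 5.83 m/s²
t = √(2d/a) = √(2 × 45.02 / 5.83) = 3.93 s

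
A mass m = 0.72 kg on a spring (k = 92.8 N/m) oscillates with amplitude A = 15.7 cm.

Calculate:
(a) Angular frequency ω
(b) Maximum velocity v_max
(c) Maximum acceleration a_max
ω = √(k/m) = √(92.8/0.72) = 11.35 rad/s
v_max = ωA = 11.35×0.157 = 1.782 m/s
a_max = ω²A = 11.35²×0.157 = 20.24 m/s²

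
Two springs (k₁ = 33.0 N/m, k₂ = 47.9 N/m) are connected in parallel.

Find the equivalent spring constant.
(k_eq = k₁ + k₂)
k_eq = k₁ + k₂ = 33.0 + 47.9 = 80.9 N/m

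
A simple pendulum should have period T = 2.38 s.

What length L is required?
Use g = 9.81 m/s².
T = 2π√(L/g) → L = g(T/2π)² = 9.81×(2.38/2π)² = 1.408 m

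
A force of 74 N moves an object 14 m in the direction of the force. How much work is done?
W = Fd = 74×14 = 1036.0 J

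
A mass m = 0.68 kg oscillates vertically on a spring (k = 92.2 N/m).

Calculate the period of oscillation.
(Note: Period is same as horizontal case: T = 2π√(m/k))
T = 2π√(m/k) = 2π√(0.68/92.2) = 0.5396 s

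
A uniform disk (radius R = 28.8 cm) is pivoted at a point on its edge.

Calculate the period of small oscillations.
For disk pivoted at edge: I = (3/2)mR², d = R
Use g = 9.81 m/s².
I/m = (3/2)R² = 0.1244 m²; d = R = 0.288 m
T = 2π√((3/2)R²/(gR)) = 2π√(3R/(2g)) = 1.319 s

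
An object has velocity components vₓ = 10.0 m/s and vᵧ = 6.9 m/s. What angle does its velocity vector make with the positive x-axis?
θ = arctan(vᵧ/vₓ) = arctan(6.9/10.0) = 34.61°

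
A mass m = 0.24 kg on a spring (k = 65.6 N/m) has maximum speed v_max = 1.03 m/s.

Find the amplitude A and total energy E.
½mv²_max = ½kA² → A = v_max√(m/k) = 1.03×√(0.24/65.6) = 0.0623 m = 6.23 cm
E = ½mv²_max = ½×0.24×1.03² = 0.1273 J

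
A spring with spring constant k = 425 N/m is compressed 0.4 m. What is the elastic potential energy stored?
PE = ½kx² = ½×425×0.4² = 34.0 J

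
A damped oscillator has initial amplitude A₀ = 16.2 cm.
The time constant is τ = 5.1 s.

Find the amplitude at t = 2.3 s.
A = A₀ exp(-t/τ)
A = A₀ exp(−t/τ) = 16.2×exp(−2.3/5.1) = 10.32 cm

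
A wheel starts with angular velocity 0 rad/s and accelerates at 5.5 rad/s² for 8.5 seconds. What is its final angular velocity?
ω = ω₀ + αt = 0 + 5.5 × 8.5 = 46.75 rad/s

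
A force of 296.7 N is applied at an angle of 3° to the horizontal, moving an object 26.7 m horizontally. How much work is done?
W = Fd cosθ = 296.7×26.7×cos(3°) = 7911.0 J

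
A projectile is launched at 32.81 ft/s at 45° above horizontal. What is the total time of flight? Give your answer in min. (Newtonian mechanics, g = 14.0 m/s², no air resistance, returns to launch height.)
T = 2v₀sin(θ)/g (with unit conversion) = 0.01684 min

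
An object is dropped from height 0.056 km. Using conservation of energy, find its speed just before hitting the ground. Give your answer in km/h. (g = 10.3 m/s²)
mgh = ½mv² → v = √(2gh) = √(2×10.3×56) = 33.96 m/s = 122.3 km/h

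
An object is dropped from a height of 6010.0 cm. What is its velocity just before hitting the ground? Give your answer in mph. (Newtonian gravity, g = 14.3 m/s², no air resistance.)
v = √(2gh) (with unit conversion) = 92.74 mph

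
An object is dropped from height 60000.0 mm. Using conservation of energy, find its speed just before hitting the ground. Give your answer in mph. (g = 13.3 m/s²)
mgh = ½mv² → v = √(2gh) = √(2×13.3×60) = 39.95 m/s = 89.37 mph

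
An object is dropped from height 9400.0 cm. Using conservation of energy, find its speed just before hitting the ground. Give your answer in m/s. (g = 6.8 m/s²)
mgh = ½mv² → v = √(2gh) = √(2×6.8×94) = 35.75 m/s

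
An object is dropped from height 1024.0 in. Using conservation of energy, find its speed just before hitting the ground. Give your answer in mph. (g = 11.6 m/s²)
mgh = ½mv² → v = √(2gh) = √(2×11.6×26.01) = 24.56 m/s = 54.95 mph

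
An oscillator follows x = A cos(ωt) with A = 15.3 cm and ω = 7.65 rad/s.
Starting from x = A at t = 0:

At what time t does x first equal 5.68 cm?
cos(ωt) = x/A = 5.68/15.3 = 0.3712
ωt = arccos(0.3712) = 1.19 rad
t = 1.19/7.65 = 0.1556 s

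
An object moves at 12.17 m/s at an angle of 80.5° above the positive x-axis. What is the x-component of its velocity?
vₓ = v cos(θ) = 12.17 × cos(80.5°) = 2.01 m/s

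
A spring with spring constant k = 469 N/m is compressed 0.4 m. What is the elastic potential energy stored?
PE = ½kx² = ½×469×0.4² = 37.52 J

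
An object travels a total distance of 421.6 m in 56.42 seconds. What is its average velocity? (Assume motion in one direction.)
v_avg = Δd / Δt = 421.6 / 56.42 = 7.47 m/s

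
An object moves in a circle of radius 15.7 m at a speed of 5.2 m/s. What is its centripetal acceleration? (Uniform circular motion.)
a_c = v²/r = 5.2²/15.7 = 27.04/15.7 = 1.72 m/s²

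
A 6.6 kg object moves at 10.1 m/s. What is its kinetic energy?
KE = ½mv² = ½×6.6×10.1² = 336.633 J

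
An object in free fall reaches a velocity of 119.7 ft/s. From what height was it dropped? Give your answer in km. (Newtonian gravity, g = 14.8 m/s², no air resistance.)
h = v²/(2g) (with unit conversion) = 0.04497 km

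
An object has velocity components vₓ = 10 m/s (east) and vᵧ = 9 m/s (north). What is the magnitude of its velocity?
|v| = √(vₓ² + vᵧ²) = √(10² + 9²) = √(181) = 13.45 m/s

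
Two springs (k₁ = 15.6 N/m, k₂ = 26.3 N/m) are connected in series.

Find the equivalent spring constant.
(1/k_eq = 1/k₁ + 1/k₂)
1/k_eq = 1/15.6 + 1/26.3 = 0.10213; k_eq = 9.792 N/m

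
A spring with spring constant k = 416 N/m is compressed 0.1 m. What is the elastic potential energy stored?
PE = ½kx² = ½×416×0.1² = 2.08 J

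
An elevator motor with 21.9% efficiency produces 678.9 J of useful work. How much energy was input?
W_in = W_out/η = 678.9/0.219 = 3100.0 J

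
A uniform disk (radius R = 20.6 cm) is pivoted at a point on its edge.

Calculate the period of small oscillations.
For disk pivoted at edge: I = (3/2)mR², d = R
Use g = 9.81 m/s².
I/m = (3/2)R² = 0.06365 m²; d = R = 0.206 m
T = 2π√((3/2)R²/(gR)) = 2π√(3R/(2g)) = 1.115 s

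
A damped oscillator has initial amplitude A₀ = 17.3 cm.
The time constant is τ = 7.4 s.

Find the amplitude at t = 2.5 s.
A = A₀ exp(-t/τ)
A = A₀ exp(−t/τ) = 17.3×exp(−2.5/7.4) = 12.34 cm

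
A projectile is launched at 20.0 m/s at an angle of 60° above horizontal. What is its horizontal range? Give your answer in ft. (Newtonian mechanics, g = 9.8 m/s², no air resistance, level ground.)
R = v₀² sin(2θ) / g (with unit conversion) = 116.0 ft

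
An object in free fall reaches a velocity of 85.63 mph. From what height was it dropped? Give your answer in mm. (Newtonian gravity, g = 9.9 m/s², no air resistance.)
h = v²/(2g) (with unit conversion) = 74010.0 mm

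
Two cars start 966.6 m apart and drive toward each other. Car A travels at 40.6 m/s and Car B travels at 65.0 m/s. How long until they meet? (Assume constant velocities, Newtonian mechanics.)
Combined speed: v_combined = 40.6 + 65.0 = 105.6 m/s
Time to meet: t = d/105.6 = 966.6/105.6 = 9.15 s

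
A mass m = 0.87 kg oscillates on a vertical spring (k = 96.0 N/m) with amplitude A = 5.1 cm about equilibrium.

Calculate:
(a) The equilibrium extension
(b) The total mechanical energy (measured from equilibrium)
x_eq = mg/k = 0.87×9.81/96.0 = 0.0889 m = 8.89 cm
E = ½kA² = ½×96.0×(0.051)² = 0.1248 J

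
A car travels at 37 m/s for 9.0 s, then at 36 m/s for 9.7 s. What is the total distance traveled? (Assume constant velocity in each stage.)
d₁ = v₁t₁ = 37 × 9.0 = 333 m
d₂ = v₂t₂ = 36 × 9.7 = 349.2 m
d_total = 333 + 349.2 = 682.2 m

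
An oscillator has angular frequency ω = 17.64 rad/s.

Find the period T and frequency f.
T = 2π/ω = 2π/17.64 = 0.3562 s; f = ω/2π = 2.807 Hz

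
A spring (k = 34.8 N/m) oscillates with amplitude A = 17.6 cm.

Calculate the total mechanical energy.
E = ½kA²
E = ½kA² = ½×34.8×(0.176)² = 0.539 J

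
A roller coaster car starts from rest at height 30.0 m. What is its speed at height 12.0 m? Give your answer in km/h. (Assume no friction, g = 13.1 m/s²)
mgh₁ = ½mv₂² + mgh₂ → v₂ = √(2g(h₁−h₂)) = √(2×13.1×(30−12)) = 21.72 m/s = 78.18 km/h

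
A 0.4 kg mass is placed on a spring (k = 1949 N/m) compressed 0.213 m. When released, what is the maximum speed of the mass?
½kx² = ½mv² → v = x√(k/m) = 0.213×√(1949/0.4) = 14.87 m/s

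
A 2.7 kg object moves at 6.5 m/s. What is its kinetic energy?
KE = ½mv² = ½×2.7×6.5² = 57.0375 J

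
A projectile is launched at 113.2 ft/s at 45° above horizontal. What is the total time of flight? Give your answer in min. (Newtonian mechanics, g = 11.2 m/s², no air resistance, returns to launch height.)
T = 2v₀sin(θ)/g (with unit conversion) = 0.07261 min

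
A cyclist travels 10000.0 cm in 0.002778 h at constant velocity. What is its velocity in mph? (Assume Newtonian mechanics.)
v = d/t (with unit conversion) = 22.37 mph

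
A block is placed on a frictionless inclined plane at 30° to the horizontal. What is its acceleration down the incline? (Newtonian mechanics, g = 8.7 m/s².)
a = g sin(θ) = 8.7 × sin(30°) = 8.7 × 0.5 = 4.35 m/s²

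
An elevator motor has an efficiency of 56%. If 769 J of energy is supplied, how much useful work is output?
W_out = η × W_in = 0.56 × 769 = 430.64 J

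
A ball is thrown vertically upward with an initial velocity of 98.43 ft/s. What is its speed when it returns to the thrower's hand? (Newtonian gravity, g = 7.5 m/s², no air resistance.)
By conservation of energy, the ball returns at the same speed = 98.43 ft/s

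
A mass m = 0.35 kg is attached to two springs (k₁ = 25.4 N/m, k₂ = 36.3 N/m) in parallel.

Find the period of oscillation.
k_eq = k₁+k₂ = 61.7 N/m
T = 2π√(m/k_eq) = 2π√(0.35/61.7) = 0.4732 s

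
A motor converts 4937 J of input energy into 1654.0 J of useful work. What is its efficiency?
η = W_out/W_in = 1654.0/4937 = 0.335 = 33.5%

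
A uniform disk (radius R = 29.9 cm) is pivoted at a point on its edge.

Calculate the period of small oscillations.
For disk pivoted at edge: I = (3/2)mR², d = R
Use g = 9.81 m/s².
I/m = (3/2)R² = 0.1341 m²; d = R = 0.299 m
T = 2π√((3/2)R²/(gR)) = 2π√(3R/(2g)) = 1.343 s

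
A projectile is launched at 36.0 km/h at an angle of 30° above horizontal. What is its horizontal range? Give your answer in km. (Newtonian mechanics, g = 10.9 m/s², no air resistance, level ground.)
R = v₀² sin(2θ) / g (with unit conversion) = 0.007945 km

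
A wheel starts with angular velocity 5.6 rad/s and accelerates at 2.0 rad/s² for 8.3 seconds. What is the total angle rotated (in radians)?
θ = ω₀t + ½αt² = 5.6×8.3 + ½×2.0×8.3² = 115.37 rad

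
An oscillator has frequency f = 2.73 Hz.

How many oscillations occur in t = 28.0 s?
n = f×t = 2.73×28.0 = 76.44 oscillations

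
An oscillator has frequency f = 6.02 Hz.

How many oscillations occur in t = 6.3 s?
n = f×t = 6.02×6.3 = 37.93 oscillations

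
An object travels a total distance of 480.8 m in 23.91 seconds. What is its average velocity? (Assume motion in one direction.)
v_avg = Δd / Δt = 480.8 / 23.91 = 20.11 m/s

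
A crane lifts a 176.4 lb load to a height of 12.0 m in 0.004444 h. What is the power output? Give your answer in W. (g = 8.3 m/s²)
W = mgh = 80.01×8.3×12 = 7969 J
P = W/t = 7969/16 = 498.1 W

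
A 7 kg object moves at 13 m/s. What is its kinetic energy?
KE = ½mv² = ½×7×13² = 591.5 J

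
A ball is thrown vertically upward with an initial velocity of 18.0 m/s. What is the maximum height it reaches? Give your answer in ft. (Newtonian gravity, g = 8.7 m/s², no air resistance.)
h_max = v₀²/(2g) (with unit conversion) = 61.09 ft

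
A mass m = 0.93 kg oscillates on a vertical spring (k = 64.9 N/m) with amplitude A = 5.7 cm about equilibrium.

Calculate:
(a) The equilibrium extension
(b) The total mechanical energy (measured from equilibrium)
x_eq = mg/k = 0.93×9.81/64.9 = 0.1406 m = 14.06 cm
E = ½kA² = ½×64.9×(0.057)² = 0.1054 J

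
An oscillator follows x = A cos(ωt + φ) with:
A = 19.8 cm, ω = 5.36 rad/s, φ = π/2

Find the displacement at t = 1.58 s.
x = A cos(ωt + φ) = 19.8×cos(5.36×1.58 + π/2) = -16.17 cm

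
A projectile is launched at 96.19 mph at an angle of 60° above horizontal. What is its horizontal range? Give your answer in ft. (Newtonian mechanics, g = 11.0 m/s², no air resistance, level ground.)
R = v₀² sin(2θ) / g (with unit conversion) = 477.6 ft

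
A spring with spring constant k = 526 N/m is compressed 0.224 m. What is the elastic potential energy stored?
PE = ½kx² = ½×526×0.224² = 13.2 J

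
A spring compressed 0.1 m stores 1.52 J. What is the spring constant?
PE = ½kx² → k = 2PE/x² = 2×1.52/0.1² = 304.0 N/m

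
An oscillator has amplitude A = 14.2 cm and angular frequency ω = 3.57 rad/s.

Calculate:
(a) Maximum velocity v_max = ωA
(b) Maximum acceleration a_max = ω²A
v_max = ωA = 3.57×0.142 = 0.5069 m/s
a_max = ω²A = 3.57²×0.142 = 1.81 m/s²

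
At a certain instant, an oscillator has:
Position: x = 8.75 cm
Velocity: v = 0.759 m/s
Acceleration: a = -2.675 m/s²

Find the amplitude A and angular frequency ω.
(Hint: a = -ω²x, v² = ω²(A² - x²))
a = −ω²x → ω = √(|a|/x) = √(2.675/0.0875) = 5.529 rad/s
v² = ω²(A² − x²) → A = √(x² + v²/ω²) = √(0.0875² + 0.759²/5.529²) = 0.1628 m = 16.28 cm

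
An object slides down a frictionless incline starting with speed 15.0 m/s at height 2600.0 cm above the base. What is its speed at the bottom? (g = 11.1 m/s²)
½mv₀² + mgh = ½mv² → v = √(v₀² + 2gh) = √(15² + 2×11.1×26) = 28.32 m/s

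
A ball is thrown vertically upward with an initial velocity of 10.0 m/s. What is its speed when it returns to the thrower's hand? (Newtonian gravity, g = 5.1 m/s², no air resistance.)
By conservation of energy, the ball returns at the same speed = 10.0 m/s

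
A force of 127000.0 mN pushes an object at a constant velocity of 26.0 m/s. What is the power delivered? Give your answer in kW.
P = Fv = 127 N × 26 m/s = 3302 W = 3.302 kW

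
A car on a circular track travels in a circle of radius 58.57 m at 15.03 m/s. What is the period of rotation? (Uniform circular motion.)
T = 2πr/v = 2π×58.57/15.03 = 24.48 s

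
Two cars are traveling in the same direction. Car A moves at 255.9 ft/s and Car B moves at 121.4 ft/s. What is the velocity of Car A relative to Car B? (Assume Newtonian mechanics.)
v_rel = v_A - v_B = 255.9 - 121.4 = 134.5 ft/s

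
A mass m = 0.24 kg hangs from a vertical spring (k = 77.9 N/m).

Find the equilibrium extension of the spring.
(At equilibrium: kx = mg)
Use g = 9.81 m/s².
x_eq = mg/k = 0.24×9.81/77.9 = 0.03022 m = 3.022 cm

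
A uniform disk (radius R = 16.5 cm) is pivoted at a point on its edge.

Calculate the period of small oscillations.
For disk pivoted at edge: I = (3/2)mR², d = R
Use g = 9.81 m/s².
I/m = (3/2)R² = 0.04084 m²; d = R = 0.165 m
T = 2π√((3/2)R²/(gR)) = 2π√(3R/(2g)) = 0.998 s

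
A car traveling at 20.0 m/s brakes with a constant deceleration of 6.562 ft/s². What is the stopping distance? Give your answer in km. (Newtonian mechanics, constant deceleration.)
d = v₀² / (2a) (with unit conversion) = 0.1 km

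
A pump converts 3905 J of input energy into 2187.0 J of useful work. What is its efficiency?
η = W_out/W_in = 2187.0/3905 = 0.5601 = 56.01%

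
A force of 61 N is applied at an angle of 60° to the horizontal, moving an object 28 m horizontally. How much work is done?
W = Fd cosθ = 61×28×cos(60°) = 854.0 J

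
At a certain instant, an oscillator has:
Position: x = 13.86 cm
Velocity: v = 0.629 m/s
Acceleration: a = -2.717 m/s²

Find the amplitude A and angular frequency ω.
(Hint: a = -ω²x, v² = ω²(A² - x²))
a = −ω²x → ω = √(|a|/x) = √(2.717/0.1386) = 4.428 rad/s
v² = ω²(A² − x²) → A = √(x² + v²/ω²) = √(0.1386² + 0.629²/4.428²) = 0.1985 m = 19.85 cm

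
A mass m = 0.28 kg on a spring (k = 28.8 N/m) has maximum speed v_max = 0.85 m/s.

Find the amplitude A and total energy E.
½mv²_max = ½kA² → A = v_max√(m/k) = 0.85×√(0.28/28.8) = 0.08381 m = 8.381 cm
E = ½mv²_max = ½×0.28×0.85² = 0.1012 J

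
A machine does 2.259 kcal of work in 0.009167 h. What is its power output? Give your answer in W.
P = W/t = 9452 J / 33 s = 286.4 W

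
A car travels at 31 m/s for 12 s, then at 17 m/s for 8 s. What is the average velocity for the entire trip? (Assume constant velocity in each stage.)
d₁ = v₁t₁ = 31 × 12 = 372 m
d₂ = v₂t₂ = 17 × 8 = 136 m
d_total = 508 m, t_total = 20 s
v_avg = d_total/t_total = 508/20 = 25.4 m/s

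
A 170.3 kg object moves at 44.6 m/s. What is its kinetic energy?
KE = ½mv² = ½×170.3×44.6² = 169377.0 J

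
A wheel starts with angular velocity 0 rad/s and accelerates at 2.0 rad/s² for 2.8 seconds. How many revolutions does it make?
θ = ω₀t + ½αt² = 0×2.8 + ½×2.0×2.8² = 7.84 rad
Revolutions = θ/(2π) = 7.84/(2π) = 1.25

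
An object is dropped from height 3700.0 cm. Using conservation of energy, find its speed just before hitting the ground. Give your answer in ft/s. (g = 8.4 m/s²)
mgh = ½mv² → v = √(2gh) = √(2×8.4×37) = 24.93 m/s = 81.8 ft/s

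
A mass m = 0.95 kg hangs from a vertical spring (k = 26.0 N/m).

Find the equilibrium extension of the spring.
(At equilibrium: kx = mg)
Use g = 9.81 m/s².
x_eq = mg/k = 0.95×9.81/26.0 = 0.3584 m = 35.84 cm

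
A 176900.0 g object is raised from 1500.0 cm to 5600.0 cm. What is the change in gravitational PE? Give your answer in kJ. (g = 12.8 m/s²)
ΔPE = mg(h₂ − h₁) = 176.9 kg × 12.8 m/s² × (56 − 15) m = 9.284e+04 J = 92.84 kJ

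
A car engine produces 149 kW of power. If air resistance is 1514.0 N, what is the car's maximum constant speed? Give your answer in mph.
P = Fv → v = P/F = 149000 W / 1514 N = 98.41 m/s = 220.1 mph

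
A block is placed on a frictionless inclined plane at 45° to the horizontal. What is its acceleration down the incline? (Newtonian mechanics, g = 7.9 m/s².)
a = g sin(θ) = 7.9 × sin(45°) = 7.9 × 0.7071 = 5.59 m/s²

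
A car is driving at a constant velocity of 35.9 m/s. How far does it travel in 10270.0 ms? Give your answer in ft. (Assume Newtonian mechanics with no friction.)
d = vt (with unit conversion) = 1210.0 ft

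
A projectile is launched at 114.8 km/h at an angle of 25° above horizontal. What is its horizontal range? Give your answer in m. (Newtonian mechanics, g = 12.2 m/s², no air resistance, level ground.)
R = v₀² sin(2θ) / g (with unit conversion) = 63.85 m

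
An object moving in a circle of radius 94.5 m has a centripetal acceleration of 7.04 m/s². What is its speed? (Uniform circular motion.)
v = √(a_c × r) = √(7.04 × 94.5) = 25.79 m/s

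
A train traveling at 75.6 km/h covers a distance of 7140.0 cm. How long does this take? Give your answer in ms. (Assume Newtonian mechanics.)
t = d/v (with unit conversion) = 3400.0 ms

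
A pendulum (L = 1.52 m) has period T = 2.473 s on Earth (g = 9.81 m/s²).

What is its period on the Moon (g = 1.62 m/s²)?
T = 2π√(L/g), so T_moon/T_earth = √(g_earth/g_moon)
T_moon = 2π√(1.52/1.62) = 6.086 s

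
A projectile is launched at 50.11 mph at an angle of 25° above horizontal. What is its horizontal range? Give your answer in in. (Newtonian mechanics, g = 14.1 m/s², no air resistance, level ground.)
R = v₀² sin(2θ) / g (with unit conversion) = 1073.0 in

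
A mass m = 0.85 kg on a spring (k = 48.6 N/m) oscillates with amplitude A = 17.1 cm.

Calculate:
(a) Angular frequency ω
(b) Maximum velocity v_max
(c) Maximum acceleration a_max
ω = √(k/m) = √(48.6/0.85) = 7.562 rad/s
v_max = ωA = 7.562×0.171 = 1.293 m/s
a_max = ω²A = 7.562²×0.171 = 9.777 m/s²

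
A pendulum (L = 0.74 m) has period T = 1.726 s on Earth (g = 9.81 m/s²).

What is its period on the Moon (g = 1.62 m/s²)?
T = 2π√(L/g), so T_moon/T_earth = √(g_earth/g_moon)
T_moon = 2π√(0.74/1.62) = 4.247 s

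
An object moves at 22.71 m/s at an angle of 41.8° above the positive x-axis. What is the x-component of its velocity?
vₓ = v cos(θ) = 22.71 × cos(41.8°) = 16.93 m/s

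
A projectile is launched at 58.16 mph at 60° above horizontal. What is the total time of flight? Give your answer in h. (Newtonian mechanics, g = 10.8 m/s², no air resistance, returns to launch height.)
T = 2v₀sin(θ)/g (with unit conversion) = 0.001158 h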